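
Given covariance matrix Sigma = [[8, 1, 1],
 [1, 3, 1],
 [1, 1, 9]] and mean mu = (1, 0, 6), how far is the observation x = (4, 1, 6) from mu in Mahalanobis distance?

Step 1 — centre the observation: (x - mu) = (3, 1, 0).

Step 2 — invert Sigma (cofactor / det for 3×3, or solve directly):
  Sigma^{-1} = [[0.1313, -0.0404, -0.0101],
 [-0.0404, 0.3586, -0.0354],
 [-0.0101, -0.0354, 0.1162]].

Step 3 — form the quadratic (x - mu)^T · Sigma^{-1} · (x - mu):
  Sigma^{-1} · (x - mu) = (0.3535, 0.2374, -0.0657).
  (x - mu)^T · [Sigma^{-1} · (x - mu)] = (3)·(0.3535) + (1)·(0.2374) + (0)·(-0.0657) = 1.298.

Step 4 — take square root: d = √(1.298) ≈ 1.1393.

d(x, mu) = √(1.298) ≈ 1.1393


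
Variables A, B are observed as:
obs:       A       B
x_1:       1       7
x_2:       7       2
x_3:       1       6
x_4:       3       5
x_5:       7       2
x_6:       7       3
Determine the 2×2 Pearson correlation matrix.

Step 1 — column means:
  mean(A) = (1 + 7 + 1 + 3 + 7 + 7) / 6 = 26/6 = 4.3333
  mean(B) = (7 + 2 + 6 + 5 + 2 + 3) / 6 = 25/6 = 4.1667

Step 2 — sample variances and covariances s[i,j] = (1/(n-1)) · Σ_k (x_{k,i} - mean_i) · (x_{k,j} - mean_j), with n-1 = 5:
  s[A,A] = ((-3.3333)·(-3.3333) + (2.6667)·(2.6667) + (-3.3333)·(-3.3333) + (-1.3333)·(-1.3333) + (2.6667)·(2.6667) + (2.6667)·(2.6667)) / 5 = 45.3333/5 = 9.0667
  s[A,B] = ((-3.3333)·(2.8333) + (2.6667)·(-2.1667) + (-3.3333)·(1.8333) + (-1.3333)·(0.8333) + (2.6667)·(-2.1667) + (2.6667)·(-1.1667)) / 5 = -31.3333/5 = -6.2667
  s[B,B] = ((2.8333)·(2.8333) + (-2.1667)·(-2.1667) + (1.8333)·(1.8333) + (0.8333)·(0.8333) + (-2.1667)·(-2.1667) + (-1.1667)·(-1.1667)) / 5 = 22.8333/5 = 4.5667
  Sample standard deviations s_i = √(s[i,i]):
  s(A) = √(9.0667) = 3.0111
  s(B) = √(4.5667) = 2.137

Step 3 — r_{ij} = s_{ij} / (s_i · s_j):
  r[A,A] = 1 (diagonal).
  r[A,B] = -6.2667 / (3.0111 · 2.137) = -6.2667 / 6.4346 = -0.9739
  r[B,B] = 1 (diagonal).

R is symmetric with unit diagonal. Assembling:

R = [[1, -0.9739],
 [-0.9739, 1]]


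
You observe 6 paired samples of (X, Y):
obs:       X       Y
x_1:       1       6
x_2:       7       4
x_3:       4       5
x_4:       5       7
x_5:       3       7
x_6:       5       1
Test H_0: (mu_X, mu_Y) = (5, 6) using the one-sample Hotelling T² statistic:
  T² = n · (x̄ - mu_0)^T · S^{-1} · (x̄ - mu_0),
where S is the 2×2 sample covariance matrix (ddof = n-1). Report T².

Step 1 — sample mean vector:
  mean(X) = (1 + 7 + 4 + 5 + 3 + 5) / 6 = 25/6 = 4.1667
  mean(Y) = (6 + 4 + 5 + 7 + 7 + 1) / 6 = 30/6 = 5
  x̄ = (4.1667, 5),  deviation x̄ - mu_0 = (4.1667, 5) - (5, 6) = (-0.8333, -1).

Step 2 — sample covariance matrix, S[i,j] = (1/(n-1)) · Σ_k (x_{k,i} - mean_i) · (x_{k,j} - mean_j), divisor n-1 = 5:
  S[X,X] = ((-3.1667)·(-3.1667) + (2.8333)·(2.8333) + (-0.1667)·(-0.1667) + (0.8333)·(0.8333) + (-1.1667)·(-1.1667) + (0.8333)·(0.8333)) / 5 = 20.8333/5 = 4.1667
  S[X,Y] = ((-3.1667)·(1) + (2.8333)·(-1) + (-0.1667)·(0) + (0.8333)·(2) + (-1.1667)·(2) + (0.8333)·(-4)) / 5 = -10/5 = -2
  S[Y,Y] = ((1)·(1) + (-1)·(-1) + (0)·(0) + (2)·(2) + (2)·(2) + (-4)·(-4)) / 5 = 26/5 = 5.2
  S = [[4.1667, -2],
 [-2, 5.2]].

Step 3 — invert S. det(S) = 4.1667·5.2 - (-2)² = 17.6667.
  S^{-1} = (1/det) · [[d, -b], [-b, a]] = [[0.2943, 0.1132],
 [0.1132, 0.2358]].

Step 4 — quadratic form (x̄ - mu_0)^T · S^{-1} · (x̄ - mu_0):
  S^{-1} · (x̄ - mu_0) = (-0.3585, -0.3302),
  (x̄ - mu_0)^T · [...] = (-0.8333)·(-0.3585) + (-1)·(-0.3302) = 0.6289.

Step 5 — scale by n: T² = 6 · 0.6289 = 3.7736.

T² ≈ 3.7736


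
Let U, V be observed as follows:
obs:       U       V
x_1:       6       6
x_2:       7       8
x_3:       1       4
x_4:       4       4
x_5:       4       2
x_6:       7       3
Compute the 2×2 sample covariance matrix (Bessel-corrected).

Step 1 — column means:
  mean(U) = (6 + 7 + 1 + 4 + 4 + 7) / 6 = 29/6 = 4.8333
  mean(V) = (6 + 8 + 4 + 4 + 2 + 3) / 6 = 27/6 = 4.5

Step 2 — sample covariance S[i,j] = (1/(n-1)) · Σ_k (x_{k,i} - mean_i) · (x_{k,j} - mean_j), with n-1 = 5.
  S[U,U] = ((1.1667)·(1.1667) + (2.1667)·(2.1667) + (-3.8333)·(-3.8333) + (-0.8333)·(-0.8333) + (-0.8333)·(-0.8333) + (2.1667)·(2.1667)) / 5 = 26.8333/5 = 5.3667
  S[U,V] = ((1.1667)·(1.5) + (2.1667)·(3.5) + (-3.8333)·(-0.5) + (-0.8333)·(-0.5) + (-0.8333)·(-2.5) + (2.1667)·(-1.5)) / 5 = 10.5/5 = 2.1
  S[V,V] = ((1.5)·(1.5) + (3.5)·(3.5) + (-0.5)·(-0.5) + (-0.5)·(-0.5) + (-2.5)·(-2.5) + (-1.5)·(-1.5)) / 5 = 23.5/5 = 4.7

S is symmetric (S[j,i] = S[i,j]). Assembling:

S = [[5.3667, 2.1],
 [2.1, 4.7]]


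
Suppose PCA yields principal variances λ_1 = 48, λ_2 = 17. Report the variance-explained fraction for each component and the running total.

Step 1 — total variance = trace(Sigma) = Σ λ_i = 48 + 17 = 65.

Step 2 — fraction explained by component i = λ_i / Σ λ:
  PC1: 48/65 = 0.7385
  PC2: 17/65 = 0.2615

Step 3 — cumulative fraction after k components = (λ_1 + ... + λ_k) / Σ λ:
  k = 1: 48/65 = 0.7385
  k = 2: (48 + 17)/65 = 65/65 = 1

Summary (fraction, with percent):

explained: PC1 0.7385 (73.85%), PC2 0.2615 (26.15%);  cumulative: 0.7385, 1


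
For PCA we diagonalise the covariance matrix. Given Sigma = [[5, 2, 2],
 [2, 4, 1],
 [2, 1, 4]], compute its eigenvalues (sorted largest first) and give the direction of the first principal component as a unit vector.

Step 1 — characteristic polynomial p(λ) = det(λI - Sigma) = λ³ - tr·λ² + c_1·λ - det, where tr = trace, c_1 = sum of the principal 2×2 minors, det = det(Sigma):
  tr = 5 + 4 + 4 = 13,
  c_1 = (5·4 - (2)²) + (5·4 - (2)²) + (4·4 - (1)²) = 16 + 16 + 15 = 47,
  det = 5·(4·4 - (1)²) - (2)·((2)·4 - (1)·(2)) + (2)·((2)·(1) - 4·(2)) = 5·(15) - (2)·(6) + (2)·(-6) = 51.
  So p(λ) = λ³ - 13λ² + 47λ - 51.
Step 2 — look for an integer root (rational root theorem: any rational root is an integer divisor of 51). Testing λ = 3:
  p(3) = 27 - 117 + 141 - 51 = 0  ✓
  Dividing out (λ - 3): p(λ) = (λ - 3)(λ² - 10λ + 17).
Step 3 — remaining eigenvalues from the quadratic λ² - 10λ + 17 = 0:
  Δ = 10² - 4·17 = 100 - 68 = 32,  λ = (10 ± √32)/2 = (10 ± 5.6569)/2 ≈ 7.8284 or 2.1716.
  Sorted: λ_1 = 7.8284,  λ_2 = 3,  λ_3 = 2.1716  (check: sum = 13 = tr ✓).

Step 4 — unit eigenvector for λ_1 ≈ 7.8284: v spans the null space of (Sigma - λ_1 I), whose rows are
  r_1 = (-2.8284, 2, 2),  r_2 = (2, -3.8284, 1),  r_3 = (2, 1, -3.8284).
  v is orthogonal to every row, so take v ∝ r_1 × r_2 = ((2)·(1) - (2)·(-3.8284), (2)·(2) - (-2.8284)·(1), (-2.8284)·(-3.8284) - (2)·(2)) ≈ (9.6569, 6.8284, 6.8284).
  Let u = (9.6569, 6.8284, 6.8284).
  ||u|| = √((9.6569)² + (6.8284)² + (6.8284)²) = √(186.5097) ≈ 13.6569,  v_1 = u/||u|| ≈ (0.7071, 0.5, 0.5) (||v_1|| = 1).

λ_1 = 7.8284,  λ_2 = 3,  λ_3 = 2.1716;  v_1 ≈ (0.7071, 0.5, 0.5)


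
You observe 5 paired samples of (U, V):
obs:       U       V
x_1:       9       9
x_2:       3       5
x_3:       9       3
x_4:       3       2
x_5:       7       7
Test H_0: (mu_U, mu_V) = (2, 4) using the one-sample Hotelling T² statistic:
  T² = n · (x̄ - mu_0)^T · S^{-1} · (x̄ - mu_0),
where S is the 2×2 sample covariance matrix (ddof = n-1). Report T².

Step 1 — sample mean vector:
  mean(U) = (9 + 3 + 9 + 3 + 7) / 5 = 31/5 = 6.2
  mean(V) = (9 + 5 + 3 + 2 + 7) / 5 = 26/5 = 5.2
  x̄ = (6.2, 5.2),  deviation x̄ - mu_0 = (6.2, 5.2) - (2, 4) = (4.2, 1.2).

Step 2 — sample covariance matrix, S[i,j] = (1/(n-1)) · Σ_k (x_{k,i} - mean_i) · (x_{k,j} - mean_j), divisor n-1 = 4:
  S[U,U] = ((2.8)·(2.8) + (-3.2)·(-3.2) + (2.8)·(2.8) + (-3.2)·(-3.2) + (0.8)·(0.8)) / 4 = 36.8/4 = 9.2
  S[U,V] = ((2.8)·(3.8) + (-3.2)·(-0.2) + (2.8)·(-2.2) + (-3.2)·(-3.2) + (0.8)·(1.8)) / 4 = 16.8/4 = 4.2
  S[V,V] = ((3.8)·(3.8) + (-0.2)·(-0.2) + (-2.2)·(-2.2) + (-3.2)·(-3.2) + (1.8)·(1.8)) / 4 = 32.8/4 = 8.2
  S = [[9.2, 4.2],
 [4.2, 8.2]].

Step 3 — invert S. det(S) = 9.2·8.2 - (4.2)² = 57.8.
  S^{-1} = (1/det) · [[d, -b], [-b, a]] = [[0.1419, -0.0727],
 [-0.0727, 0.1592]].

Step 4 — quadratic form (x̄ - mu_0)^T · S^{-1} · (x̄ - mu_0):
  S^{-1} · (x̄ - mu_0) = (0.5087, -0.1142),
  (x̄ - mu_0)^T · [...] = (4.2)·(0.5087) + (1.2)·(-0.1142) = 1.9993.

Step 5 — scale by n: T² = 5 · 1.9993 = 9.9965.

T² ≈ 9.9965


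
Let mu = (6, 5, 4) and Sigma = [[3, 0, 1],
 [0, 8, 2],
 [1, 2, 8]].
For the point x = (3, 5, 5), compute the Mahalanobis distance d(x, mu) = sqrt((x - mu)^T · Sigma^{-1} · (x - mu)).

Step 1 — centre the observation: (x - mu) = (-3, 0, 1).

Step 2 — invert Sigma (cofactor / det for 3×3, or solve directly):
  Sigma^{-1} = [[0.3488, 0.0116, -0.0465],
 [0.0116, 0.1337, -0.0349],
 [-0.0465, -0.0349, 0.1395]].

Step 3 — form the quadratic (x - mu)^T · Sigma^{-1} · (x - mu):
  Sigma^{-1} · (x - mu) = (-1.093, -0.0698, 0.2791).
  (x - mu)^T · [Sigma^{-1} · (x - mu)] = (-3)·(-1.093) + (0)·(-0.0698) + (1)·(0.2791) = 3.5581.

Step 4 — take square root: d = √(3.5581) ≈ 1.8863.

d(x, mu) = √(3.5581) ≈ 1.8863


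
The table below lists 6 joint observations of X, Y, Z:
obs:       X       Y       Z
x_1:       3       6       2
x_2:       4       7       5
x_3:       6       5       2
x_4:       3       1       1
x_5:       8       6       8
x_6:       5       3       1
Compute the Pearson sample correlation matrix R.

Step 1 — column means:
  mean(X) = (3 + 4 + 6 + 3 + 8 + 5) / 6 = 29/6 = 4.8333
  mean(Y) = (6 + 7 + 5 + 1 + 6 + 3) / 6 = 28/6 = 4.6667
  mean(Z) = (2 + 5 + 2 + 1 + 8 + 1) / 6 = 19/6 = 3.1667

Step 2 — sample variances and covariances s[i,j] = (1/(n-1)) · Σ_k (x_{k,i} - mean_i) · (x_{k,j} - mean_j), with n-1 = 5:
  s[X,X] = ((-1.8333)·(-1.8333) + (-0.8333)·(-0.8333) + (1.1667)·(1.1667) + (-1.8333)·(-1.8333) + (3.1667)·(3.1667) + (0.1667)·(0.1667)) / 5 = 18.8333/5 = 3.7667
  s[X,Y] = ((-1.8333)·(1.3333) + (-0.8333)·(2.3333) + (1.1667)·(0.3333) + (-1.8333)·(-3.6667) + (3.1667)·(1.3333) + (0.1667)·(-1.6667)) / 5 = 6.6667/5 = 1.3333
  s[X,Z] = ((-1.8333)·(-1.1667) + (-0.8333)·(1.8333) + (1.1667)·(-1.1667) + (-1.8333)·(-2.1667) + (3.1667)·(4.8333) + (0.1667)·(-2.1667)) / 5 = 18.1667/5 = 3.6333
  s[Y,Y] = ((1.3333)·(1.3333) + (2.3333)·(2.3333) + (0.3333)·(0.3333) + (-3.6667)·(-3.6667) + (1.3333)·(1.3333) + (-1.6667)·(-1.6667)) / 5 = 25.3333/5 = 5.0667
  s[Y,Z] = ((1.3333)·(-1.1667) + (2.3333)·(1.8333) + (0.3333)·(-1.1667) + (-3.6667)·(-2.1667) + (1.3333)·(4.8333) + (-1.6667)·(-2.1667)) / 5 = 20.3333/5 = 4.0667
  s[Z,Z] = ((-1.1667)·(-1.1667) + (1.8333)·(1.8333) + (-1.1667)·(-1.1667) + (-2.1667)·(-2.1667) + (4.8333)·(4.8333) + (-2.1667)·(-2.1667)) / 5 = 38.8333/5 = 7.7667
  Sample standard deviations s_i = √(s[i,i]):
  s(X) = √(3.7667) = 1.9408
  s(Y) = √(5.0667) = 2.2509
  s(Z) = √(7.7667) = 2.7869

Step 3 — r_{ij} = s_{ij} / (s_i · s_j):
  r[X,X] = 1 (diagonal).
  r[X,Y] = 1.3333 / (1.9408 · 2.2509) = 1.3333 / 4.3686 = 0.3052
  r[X,Z] = 3.6333 / (1.9408 · 2.7869) = 3.6333 / 5.4087 = 0.6718
  r[Y,Y] = 1 (diagonal).
  r[Y,Z] = 4.0667 / (2.2509 · 2.7869) = 4.0667 / 6.273 = 0.6483
  r[Z,Z] = 1 (diagonal).

R is symmetric with unit diagonal. Assembling:

R = [[1, 0.3052, 0.6718],
 [0.3052, 1, 0.6483],
 [0.6718, 0.6483, 1]]


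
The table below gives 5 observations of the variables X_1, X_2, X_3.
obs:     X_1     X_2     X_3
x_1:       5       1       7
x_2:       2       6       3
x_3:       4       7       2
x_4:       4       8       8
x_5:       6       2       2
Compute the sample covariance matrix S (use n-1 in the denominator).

Step 1 — column means:
  mean(X_1) = (5 + 2 + 4 + 4 + 6) / 5 = 21/5 = 4.2
  mean(X_2) = (1 + 6 + 7 + 8 + 2) / 5 = 24/5 = 4.8
  mean(X_3) = (7 + 3 + 2 + 8 + 2) / 5 = 22/5 = 4.4

Step 2 — sample covariance S[i,j] = (1/(n-1)) · Σ_k (x_{k,i} - mean_i) · (x_{k,j} - mean_j), with n-1 = 4.
  S[X_1,X_1] = ((0.8)·(0.8) + (-2.2)·(-2.2) + (-0.2)·(-0.2) + (-0.2)·(-0.2) + (1.8)·(1.8)) / 4 = 8.8/4 = 2.2
  S[X_1,X_2] = ((0.8)·(-3.8) + (-2.2)·(1.2) + (-0.2)·(2.2) + (-0.2)·(3.2) + (1.8)·(-2.8)) / 4 = -11.8/4 = -2.95
  S[X_1,X_3] = ((0.8)·(2.6) + (-2.2)·(-1.4) + (-0.2)·(-2.4) + (-0.2)·(3.6) + (1.8)·(-2.4)) / 4 = 0.6/4 = 0.15
  S[X_2,X_2] = ((-3.8)·(-3.8) + (1.2)·(1.2) + (2.2)·(2.2) + (3.2)·(3.2) + (-2.8)·(-2.8)) / 4 = 38.8/4 = 9.7
  S[X_2,X_3] = ((-3.8)·(2.6) + (1.2)·(-1.4) + (2.2)·(-2.4) + (3.2)·(3.6) + (-2.8)·(-2.4)) / 4 = 1.4/4 = 0.35
  S[X_3,X_3] = ((2.6)·(2.6) + (-1.4)·(-1.4) + (-2.4)·(-2.4) + (3.6)·(3.6) + (-2.4)·(-2.4)) / 4 = 33.2/4 = 8.3

S is symmetric (S[j,i] = S[i,j]). Assembling:

S = [[2.2, -2.95, 0.15],
 [-2.95, 9.7, 0.35],
 [0.15, 0.35, 8.3]]


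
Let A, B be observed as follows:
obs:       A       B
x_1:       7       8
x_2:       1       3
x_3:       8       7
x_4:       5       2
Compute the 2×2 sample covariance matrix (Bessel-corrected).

Step 1 — column means:
  mean(A) = (7 + 1 + 8 + 5) / 4 = 21/4 = 5.25
  mean(B) = (8 + 3 + 7 + 2) / 4 = 20/4 = 5

Step 2 — sample covariance S[i,j] = (1/(n-1)) · Σ_k (x_{k,i} - mean_i) · (x_{k,j} - mean_j), with n-1 = 3.
  S[A,A] = ((1.75)·(1.75) + (-4.25)·(-4.25) + (2.75)·(2.75) + (-0.25)·(-0.25)) / 3 = 28.75/3 = 9.5833
  S[A,B] = ((1.75)·(3) + (-4.25)·(-2) + (2.75)·(2) + (-0.25)·(-3)) / 3 = 20/3 = 6.6667
  S[B,B] = ((3)·(3) + (-2)·(-2) + (2)·(2) + (-3)·(-3)) / 3 = 26/3 = 8.6667

S is symmetric (S[j,i] = S[i,j]). Assembling:

S = [[9.5833, 6.6667],
 [6.6667, 8.6667]]


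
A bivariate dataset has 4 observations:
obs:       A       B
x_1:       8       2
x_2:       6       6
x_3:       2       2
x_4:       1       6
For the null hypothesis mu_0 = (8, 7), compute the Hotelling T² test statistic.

Step 1 — sample mean vector:
  mean(A) = (8 + 6 + 2 + 1) / 4 = 17/4 = 4.25
  mean(B) = (2 + 6 + 2 + 6) / 4 = 16/4 = 4
  x̄ = (4.25, 4),  deviation x̄ - mu_0 = (4.25, 4) - (8, 7) = (-3.75, -3).

Step 2 — sample covariance matrix, S[i,j] = (1/(n-1)) · Σ_k (x_{k,i} - mean_i) · (x_{k,j} - mean_j), divisor n-1 = 3:
  S[A,A] = ((3.75)·(3.75) + (1.75)·(1.75) + (-2.25)·(-2.25) + (-3.25)·(-3.25)) / 3 = 32.75/3 = 10.9167
  S[A,B] = ((3.75)·(-2) + (1.75)·(2) + (-2.25)·(-2) + (-3.25)·(2)) / 3 = -6/3 = -2
  S[B,B] = ((-2)·(-2) + (2)·(2) + (-2)·(-2) + (2)·(2)) / 3 = 16/3 = 5.3333
  S = [[10.9167, -2],
 [-2, 5.3333]].

Step 3 — invert S. det(S) = 10.9167·5.3333 - (-2)² = 54.2222.
  S^{-1} = (1/det) · [[d, -b], [-b, a]] = [[0.0984, 0.0369],
 [0.0369, 0.2013]].

Step 4 — quadratic form (x̄ - mu_0)^T · S^{-1} · (x̄ - mu_0):
  S^{-1} · (x̄ - mu_0) = (-0.4795, -0.7423),
  (x̄ - mu_0)^T · [...] = (-3.75)·(-0.4795) + (-3)·(-0.7423) = 4.0251.

Step 5 — scale by n: T² = 4 · 4.0251 = 16.1004.

T² ≈ 16.1004


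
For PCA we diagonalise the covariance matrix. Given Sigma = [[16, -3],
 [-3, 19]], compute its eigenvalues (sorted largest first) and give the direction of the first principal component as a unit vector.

Step 1 — characteristic polynomial of 2×2 Sigma:
  det(Sigma - λI) = λ² - trace · λ + det = 0.
  trace = 16 + 19 = 35, det = 16·19 - (-3)² = 295.
Step 2 — discriminant:
  Δ = trace² - 4·det = 1225 - 1180 = 45.
Step 3 — eigenvalues:
  λ = (trace ± √Δ)/2 = (35 ± 6.7082)/2,
  λ_1 = 20.8541,  λ_2 = 14.1459.

Step 4 — unit eigenvector for λ_1: solve (Sigma - λ_1 I)v = 0. First row:
  (16 - 20.8541)·v_x + (-3)·v_y = 0, i.e. (-4.8541)·v_x + (-3)·v_y = 0,
  so v ∝ (b, λ_1 - a) = (-3, 4.8541); multiply by -1 so the first entry is positive: u = (3, -4.8541).
  ||u|| = √((3)² + (-4.8541)²) = √(32.5623) ≈ 5.7063,
  v_1 = u/||u|| ≈ (0.5257, -0.8507) (||v_1|| = 1).

λ_1 = 20.8541,  λ_2 = 14.1459;  v_1 ≈ (0.5257, -0.8507)


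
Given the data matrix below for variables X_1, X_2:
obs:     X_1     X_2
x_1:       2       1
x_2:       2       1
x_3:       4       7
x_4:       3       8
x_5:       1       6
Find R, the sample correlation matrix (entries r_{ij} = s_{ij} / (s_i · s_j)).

Step 1 — column means:
  mean(X_1) = (2 + 2 + 4 + 3 + 1) / 5 = 12/5 = 2.4
  mean(X_2) = (1 + 1 + 7 + 8 + 6) / 5 = 23/5 = 4.6

Step 2 — sample variances and covariances s[i,j] = (1/(n-1)) · Σ_k (x_{k,i} - mean_i) · (x_{k,j} - mean_j), with n-1 = 4:
  s[X_1,X_1] = ((-0.4)·(-0.4) + (-0.4)·(-0.4) + (1.6)·(1.6) + (0.6)·(0.6) + (-1.4)·(-1.4)) / 4 = 5.2/4 = 1.3
  s[X_1,X_2] = ((-0.4)·(-3.6) + (-0.4)·(-3.6) + (1.6)·(2.4) + (0.6)·(3.4) + (-1.4)·(1.4)) / 4 = 6.8/4 = 1.7
  s[X_2,X_2] = ((-3.6)·(-3.6) + (-3.6)·(-3.6) + (2.4)·(2.4) + (3.4)·(3.4) + (1.4)·(1.4)) / 4 = 45.2/4 = 11.3
  Sample standard deviations s_i = √(s[i,i]):
  s(X_1) = √(1.3) = 1.1402
  s(X_2) = √(11.3) = 3.3615

Step 3 — r_{ij} = s_{ij} / (s_i · s_j):
  r[X_1,X_1] = 1 (diagonal).
  r[X_1,X_2] = 1.7 / (1.1402 · 3.3615) = 1.7 / 3.8328 = 0.4435
  r[X_2,X_2] = 1 (diagonal).

R is symmetric with unit diagonal. Assembling:

R = [[1, 0.4435],
 [0.4435, 1]]


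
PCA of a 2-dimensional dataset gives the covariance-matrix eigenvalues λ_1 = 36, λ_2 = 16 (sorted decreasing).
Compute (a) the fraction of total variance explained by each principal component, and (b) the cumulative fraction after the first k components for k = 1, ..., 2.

Step 1 — total variance = trace(Sigma) = Σ λ_i = 36 + 16 = 52.

Step 2 — fraction explained by component i = λ_i / Σ λ:
  PC1: 36/52 = 0.6923
  PC2: 16/52 = 0.3077

Step 3 — cumulative fraction after k components = (λ_1 + ... + λ_k) / Σ λ:
  k = 1: 36/52 = 0.6923
  k = 2: (36 + 16)/52 = 52/52 = 1

Summary (fraction, with percent):

explained: PC1 0.6923 (69.23%), PC2 0.3077 (30.77%);  cumulative: 0.6923, 1


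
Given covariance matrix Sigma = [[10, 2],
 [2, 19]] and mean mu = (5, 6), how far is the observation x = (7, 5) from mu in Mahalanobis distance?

Step 1 — centre the observation: (x - mu) = (2, -1).

Step 2 — invert Sigma. det(Sigma) = 10·19 - (2)² = 186.
  Sigma^{-1} = (1/det) · [[d, -b], [-b, a]] = [[0.1022, -0.0108],
 [-0.0108, 0.0538]].

Step 3 — form the quadratic (x - mu)^T · Sigma^{-1} · (x - mu):
  Sigma^{-1} · (x - mu) = (0.2151, -0.0753).
  (x - mu)^T · [Sigma^{-1} · (x - mu)] = (2)·(0.2151) + (-1)·(-0.0753) = 0.5054.

Step 4 — take square root: d = √(0.5054) ≈ 0.7109.

d(x, mu) = √(0.5054) ≈ 0.7109


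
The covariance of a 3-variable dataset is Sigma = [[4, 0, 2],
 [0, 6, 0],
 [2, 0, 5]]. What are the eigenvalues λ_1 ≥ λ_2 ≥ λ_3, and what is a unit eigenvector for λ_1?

Step 1 — characteristic polynomial p(λ) = det(λI - Sigma) = λ³ - tr·λ² + c_1·λ - det, where tr = trace, c_1 = sum of the principal 2×2 minors, det = det(Sigma):
  tr = 4 + 6 + 5 = 15,
  c_1 = (4·6 - (0)²) + (4·5 - (2)²) + (6·5 - (0)²) = 24 + 16 + 30 = 70,
  det = 4·(6·5 - (0)²) - (0)·((0)·5 - (0)·(2)) + (2)·((0)·(0) - 6·(2)) = 4·(30) - (0)·(0) + (2)·(-12) = 96.
  So p(λ) = λ³ - 15λ² + 70λ - 96.
Step 2 — look for an integer root (rational root theorem: any rational root is an integer divisor of 96). Testing λ = 6:
  p(6) = 216 - 540 + 420 - 96 = 0  ✓
  Dividing out (λ - 6): p(λ) = (λ - 6)(λ² - 9λ + 16).
Step 3 — remaining eigenvalues from the quadratic λ² - 9λ + 16 = 0:
  Δ = 9² - 4·16 = 81 - 64 = 17,  λ = (9 ± √17)/2 = (9 ± 4.1231)/2 ≈ 6.5616 or 2.4384.
  Sorted: λ_1 = 6.5616,  λ_2 = 6,  λ_3 = 2.4384  (check: sum = 15 = tr ✓).

Step 4 — unit eigenvector for λ_1 ≈ 6.5616: v spans the null space of (Sigma - λ_1 I), whose rows are
  r_1 = (-2.5616, 0, 2),  r_2 = (0, -0.5616, 0),  r_3 = (2, 0, -1.5616).
  v is orthogonal to every row, so take v ∝ r_1 × r_2 = ((0)·(0) - (2)·(-0.5616), (2)·(0) - (-2.5616)·(0), (-2.5616)·(-0.5616) - (0)·(0)) ≈ (1.1231, 0, 1.4384).
  Let u = (1.1231, 0, 1.4384).
  ||u|| = √((1.1231)² + (0)² + (1.4384)²) = √(3.3305) ≈ 1.825,  v_1 = u/||u|| ≈ (0.6154, 0, 0.7882) (||v_1|| = 1).

λ_1 = 6.5616,  λ_2 = 6,  λ_3 = 2.4384;  v_1 ≈ (0.6154, 0, 0.7882)


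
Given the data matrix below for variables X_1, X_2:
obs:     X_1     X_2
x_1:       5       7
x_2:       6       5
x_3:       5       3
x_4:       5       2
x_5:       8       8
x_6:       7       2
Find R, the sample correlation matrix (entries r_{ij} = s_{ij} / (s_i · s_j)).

Step 1 — column means:
  mean(X_1) = (5 + 6 + 5 + 5 + 8 + 7) / 6 = 36/6 = 6
  mean(X_2) = (7 + 5 + 3 + 2 + 8 + 2) / 6 = 27/6 = 4.5

Step 2 — sample variances and covariances s[i,j] = (1/(n-1)) · Σ_k (x_{k,i} - mean_i) · (x_{k,j} - mean_j), with n-1 = 5:
  s[X_1,X_1] = ((-1)·(-1) + (0)·(0) + (-1)·(-1) + (-1)·(-1) + (2)·(2) + (1)·(1)) / 5 = 8/5 = 1.6
  s[X_1,X_2] = ((-1)·(2.5) + (0)·(0.5) + (-1)·(-1.5) + (-1)·(-2.5) + (2)·(3.5) + (1)·(-2.5)) / 5 = 6/5 = 1.2
  s[X_2,X_2] = ((2.5)·(2.5) + (0.5)·(0.5) + (-1.5)·(-1.5) + (-2.5)·(-2.5) + (3.5)·(3.5) + (-2.5)·(-2.5)) / 5 = 33.5/5 = 6.7
  Sample standard deviations s_i = √(s[i,i]):
  s(X_1) = √(1.6) = 1.2649
  s(X_2) = √(6.7) = 2.5884

Step 3 — r_{ij} = s_{ij} / (s_i · s_j):
  r[X_1,X_1] = 1 (diagonal).
  r[X_1,X_2] = 1.2 / (1.2649 · 2.5884) = 1.2 / 3.2741 = 0.3665
  r[X_2,X_2] = 1 (diagonal).

R is symmetric with unit diagonal. Assembling:

R = [[1, 0.3665],
 [0.3665, 1]]


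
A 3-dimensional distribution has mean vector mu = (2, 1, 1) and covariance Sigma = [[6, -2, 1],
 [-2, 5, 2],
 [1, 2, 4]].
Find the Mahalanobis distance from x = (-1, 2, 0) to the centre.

Step 1 — centre the observation: (x - mu) = (-3, 1, -1).

Step 2 — invert Sigma (cofactor / det for 3×3, or solve directly):
  Sigma^{-1} = [[0.2388, 0.1493, -0.1343],
 [0.1493, 0.3433, -0.209],
 [-0.1343, -0.209, 0.3881]].

Step 3 — form the quadratic (x - mu)^T · Sigma^{-1} · (x - mu):
  Sigma^{-1} · (x - mu) = (-0.4328, 0.1045, -0.194).
  (x - mu)^T · [Sigma^{-1} · (x - mu)] = (-3)·(-0.4328) + (1)·(0.1045) + (-1)·(-0.194) = 1.597.

Step 4 — take square root: d = √(1.597) ≈ 1.2637.

d(x, mu) = √(1.597) ≈ 1.2637


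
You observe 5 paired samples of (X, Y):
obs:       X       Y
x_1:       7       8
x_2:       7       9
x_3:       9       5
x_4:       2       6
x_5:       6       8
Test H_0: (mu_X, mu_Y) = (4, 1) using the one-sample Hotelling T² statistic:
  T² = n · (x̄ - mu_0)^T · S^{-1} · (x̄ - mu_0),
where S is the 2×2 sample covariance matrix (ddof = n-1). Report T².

Step 1 — sample mean vector:
  mean(X) = (7 + 7 + 9 + 2 + 6) / 5 = 31/5 = 6.2
  mean(Y) = (8 + 9 + 5 + 6 + 8) / 5 = 36/5 = 7.2
  x̄ = (6.2, 7.2),  deviation x̄ - mu_0 = (6.2, 7.2) - (4, 1) = (2.2, 6.2).

Step 2 — sample covariance matrix, S[i,j] = (1/(n-1)) · Σ_k (x_{k,i} - mean_i) · (x_{k,j} - mean_j), divisor n-1 = 4:
  S[X,X] = ((0.8)·(0.8) + (0.8)·(0.8) + (2.8)·(2.8) + (-4.2)·(-4.2) + (-0.2)·(-0.2)) / 4 = 26.8/4 = 6.7
  S[X,Y] = ((0.8)·(0.8) + (0.8)·(1.8) + (2.8)·(-2.2) + (-4.2)·(-1.2) + (-0.2)·(0.8)) / 4 = 0.8/4 = 0.2
  S[Y,Y] = ((0.8)·(0.8) + (1.8)·(1.8) + (-2.2)·(-2.2) + (-1.2)·(-1.2) + (0.8)·(0.8)) / 4 = 10.8/4 = 2.7
  S = [[6.7, 0.2],
 [0.2, 2.7]].

Step 3 — invert S. det(S) = 6.7·2.7 - (0.2)² = 18.05.
  S^{-1} = (1/det) · [[d, -b], [-b, a]] = [[0.1496, -0.0111],
 [-0.0111, 0.3712]].

Step 4 — quadratic form (x̄ - mu_0)^T · S^{-1} · (x̄ - mu_0):
  S^{-1} · (x̄ - mu_0) = (0.2604, 2.277),
  (x̄ - mu_0)^T · [...] = (2.2)·(0.2604) + (6.2)·(2.277) = 14.6903.

Step 5 — scale by n: T² = 5 · 14.6903 = 73.4515.

T² ≈ 73.4515


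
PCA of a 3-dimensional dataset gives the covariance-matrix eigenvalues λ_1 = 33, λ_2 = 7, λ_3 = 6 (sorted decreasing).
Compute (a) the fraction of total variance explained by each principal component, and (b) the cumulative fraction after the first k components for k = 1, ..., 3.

Step 1 — total variance = trace(Sigma) = Σ λ_i = 33 + 7 + 6 = 46.

Step 2 — fraction explained by component i = λ_i / Σ λ:
  PC1: 33/46 = 0.7174
  PC2: 7/46 = 0.1522
  PC3: 6/46 = 0.1304

Step 3 — cumulative fraction after k components = (λ_1 + ... + λ_k) / Σ λ:
  k = 1: 33/46 = 0.7174
  k = 2: (33 + 7)/46 = 40/46 = 0.8696
  k = 3: (33 + 7 + 6)/46 = 46/46 = 1

Summary (fraction, with percent):

explained: PC1 0.7174 (71.74%), PC2 0.1522 (15.22%), PC3 0.1304 (13.04%);  cumulative: 0.7174, 0.8696, 1


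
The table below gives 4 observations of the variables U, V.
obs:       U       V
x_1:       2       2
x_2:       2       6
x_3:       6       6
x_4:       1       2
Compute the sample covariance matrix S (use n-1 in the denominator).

Step 1 — column means:
  mean(U) = (2 + 2 + 6 + 1) / 4 = 11/4 = 2.75
  mean(V) = (2 + 6 + 6 + 2) / 4 = 16/4 = 4

Step 2 — sample covariance S[i,j] = (1/(n-1)) · Σ_k (x_{k,i} - mean_i) · (x_{k,j} - mean_j), with n-1 = 3.
  S[U,U] = ((-0.75)·(-0.75) + (-0.75)·(-0.75) + (3.25)·(3.25) + (-1.75)·(-1.75)) / 3 = 14.75/3 = 4.9167
  S[U,V] = ((-0.75)·(-2) + (-0.75)·(2) + (3.25)·(2) + (-1.75)·(-2)) / 3 = 10/3 = 3.3333
  S[V,V] = ((-2)·(-2) + (2)·(2) + (2)·(2) + (-2)·(-2)) / 3 = 16/3 = 5.3333

S is symmetric (S[j,i] = S[i,j]). Assembling:

S = [[4.9167, 3.3333],
 [3.3333, 5.3333]]


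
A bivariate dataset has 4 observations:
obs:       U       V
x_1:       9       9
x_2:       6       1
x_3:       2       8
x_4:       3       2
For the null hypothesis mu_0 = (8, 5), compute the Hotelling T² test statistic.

Step 1 — sample mean vector:
  mean(U) = (9 + 6 + 2 + 3) / 4 = 20/4 = 5
  mean(V) = (9 + 1 + 8 + 2) / 4 = 20/4 = 5
  x̄ = (5, 5),  deviation x̄ - mu_0 = (5, 5) - (8, 5) = (-3, 0).

Step 2 — sample covariance matrix, S[i,j] = (1/(n-1)) · Σ_k (x_{k,i} - mean_i) · (x_{k,j} - mean_j), divisor n-1 = 3:
  S[U,U] = ((4)·(4) + (1)·(1) + (-3)·(-3) + (-2)·(-2)) / 3 = 30/3 = 10
  S[U,V] = ((4)·(4) + (1)·(-4) + (-3)·(3) + (-2)·(-3)) / 3 = 9/3 = 3
  S[V,V] = ((4)·(4) + (-4)·(-4) + (3)·(3) + (-3)·(-3)) / 3 = 50/3 = 16.6667
  S = [[10, 3],
 [3, 16.6667]].

Step 3 — invert S. det(S) = 10·16.6667 - (3)² = 157.6667.
  S^{-1} = (1/det) · [[d, -b], [-b, a]] = [[0.1057, -0.019],
 [-0.019, 0.0634]].

Step 4 — quadratic form (x̄ - mu_0)^T · S^{-1} · (x̄ - mu_0):
  S^{-1} · (x̄ - mu_0) = (-0.3171, 0.0571),
  (x̄ - mu_0)^T · [...] = (-3)·(-0.3171) + (0)·(0.0571) = 0.9514.

Step 5 — scale by n: T² = 4 · 0.9514 = 3.8055.

T² ≈ 3.8055


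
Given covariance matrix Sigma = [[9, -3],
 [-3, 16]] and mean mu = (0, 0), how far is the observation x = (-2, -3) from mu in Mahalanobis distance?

Step 1 — centre the observation: (x - mu) = (-2, -3).

Step 2 — invert Sigma. det(Sigma) = 9·16 - (-3)² = 135.
  Sigma^{-1} = (1/det) · [[d, -b], [-b, a]] = [[0.1185, 0.0222],
 [0.0222, 0.0667]].

Step 3 — form the quadratic (x - mu)^T · Sigma^{-1} · (x - mu):
  Sigma^{-1} · (x - mu) = (-0.3037, -0.2444).
  (x - mu)^T · [Sigma^{-1} · (x - mu)] = (-2)·(-0.3037) + (-3)·(-0.2444) = 1.3407.

Step 4 — take square root: d = √(1.3407) ≈ 1.1579.

d(x, mu) = √(1.3407) ≈ 1.1579


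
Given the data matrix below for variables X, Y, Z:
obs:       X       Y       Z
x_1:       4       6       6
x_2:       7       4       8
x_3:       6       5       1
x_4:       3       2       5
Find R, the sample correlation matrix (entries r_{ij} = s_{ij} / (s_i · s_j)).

Step 1 — column means:
  mean(X) = (4 + 7 + 6 + 3) / 4 = 20/4 = 5
  mean(Y) = (6 + 4 + 5 + 2) / 4 = 17/4 = 4.25
  mean(Z) = (6 + 8 + 1 + 5) / 4 = 20/4 = 5

Step 2 — sample variances and covariances s[i,j] = (1/(n-1)) · Σ_k (x_{k,i} - mean_i) · (x_{k,j} - mean_j), with n-1 = 3:
  s[X,X] = ((-1)·(-1) + (2)·(2) + (1)·(1) + (-2)·(-2)) / 3 = 10/3 = 3.3333
  s[X,Y] = ((-1)·(1.75) + (2)·(-0.25) + (1)·(0.75) + (-2)·(-2.25)) / 3 = 3/3 = 1
  s[X,Z] = ((-1)·(1) + (2)·(3) + (1)·(-4) + (-2)·(0)) / 3 = 1/3 = 0.3333
  s[Y,Y] = ((1.75)·(1.75) + (-0.25)·(-0.25) + (0.75)·(0.75) + (-2.25)·(-2.25)) / 3 = 8.75/3 = 2.9167
  s[Y,Z] = ((1.75)·(1) + (-0.25)·(3) + (0.75)·(-4) + (-2.25)·(0)) / 3 = -2/3 = -0.6667
  s[Z,Z] = ((1)·(1) + (3)·(3) + (-4)·(-4) + (0)·(0)) / 3 = 26/3 = 8.6667
  Sample standard deviations s_i = √(s[i,i]):
  s(X) = √(3.3333) = 1.8257
  s(Y) = √(2.9167) = 1.7078
  s(Z) = √(8.6667) = 2.9439

Step 3 — r_{ij} = s_{ij} / (s_i · s_j):
  r[X,X] = 1 (diagonal).
  r[X,Y] = 1 / (1.8257 · 1.7078) = 1 / 3.118 = 0.3207
  r[X,Z] = 0.3333 / (1.8257 · 2.9439) = 0.3333 / 5.3748 = 0.062
  r[Y,Y] = 1 (diagonal).
  r[Y,Z] = -0.6667 / (1.7078 · 2.9439) = -0.6667 / 5.0277 = -0.1326
  r[Z,Z] = 1 (diagonal).

R is symmetric with unit diagonal. Assembling:

R = [[1, 0.3207, 0.062],
 [0.3207, 1, -0.1326],
 [0.062, -0.1326, 1]]


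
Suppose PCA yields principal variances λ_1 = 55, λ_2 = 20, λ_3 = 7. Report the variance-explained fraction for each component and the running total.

Step 1 — total variance = trace(Sigma) = Σ λ_i = 55 + 20 + 7 = 82.

Step 2 — fraction explained by component i = λ_i / Σ λ:
  PC1: 55/82 = 0.6707
  PC2: 20/82 = 0.2439
  PC3: 7/82 = 0.0854

Step 3 — cumulative fraction after k components = (λ_1 + ... + λ_k) / Σ λ:
  k = 1: 55/82 = 0.6707
  k = 2: (55 + 20)/82 = 75/82 = 0.9146
  k = 3: (55 + 20 + 7)/82 = 82/82 = 1

Summary (fraction, with percent):

explained: PC1 0.6707 (67.07%), PC2 0.2439 (24.39%), PC3 0.0854 (8.54%);  cumulative: 0.6707, 0.9146, 1


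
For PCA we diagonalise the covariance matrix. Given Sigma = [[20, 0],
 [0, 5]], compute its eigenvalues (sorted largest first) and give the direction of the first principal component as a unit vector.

Step 1 — characteristic polynomial of 2×2 Sigma:
  det(Sigma - λI) = λ² - trace · λ + det = 0.
  trace = 20 + 5 = 25, det = 20·5 - (0)² = 100.
Step 2 — discriminant:
  Δ = trace² - 4·det = 625 - 400 = 225.
Step 3 — eigenvalues:
  λ = (trace ± √Δ)/2 = (25 ± 15)/2,
  λ_1 = 20,  λ_2 = 5.

Step 4 — unit eigenvector for λ_1: Sigma is diagonal, so its eigenvectors are the coordinate axes. λ_1 = 20 is the diagonal entry on the first coordinate axis, hence
  v_1 = (1, 0) (||v_1|| = 1).

λ_1 = 20,  λ_2 = 5;  v_1 ≈ (1, 0)


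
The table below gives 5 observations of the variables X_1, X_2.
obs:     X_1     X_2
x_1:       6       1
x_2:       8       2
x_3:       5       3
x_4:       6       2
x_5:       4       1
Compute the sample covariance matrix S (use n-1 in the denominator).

Step 1 — column means:
  mean(X_1) = (6 + 8 + 5 + 6 + 4) / 5 = 29/5 = 5.8
  mean(X_2) = (1 + 2 + 3 + 2 + 1) / 5 = 9/5 = 1.8

Step 2 — sample covariance S[i,j] = (1/(n-1)) · Σ_k (x_{k,i} - mean_i) · (x_{k,j} - mean_j), with n-1 = 4.
  S[X_1,X_1] = ((0.2)·(0.2) + (2.2)·(2.2) + (-0.8)·(-0.8) + (0.2)·(0.2) + (-1.8)·(-1.8)) / 4 = 8.8/4 = 2.2
  S[X_1,X_2] = ((0.2)·(-0.8) + (2.2)·(0.2) + (-0.8)·(1.2) + (0.2)·(0.2) + (-1.8)·(-0.8)) / 4 = 0.8/4 = 0.2
  S[X_2,X_2] = ((-0.8)·(-0.8) + (0.2)·(0.2) + (1.2)·(1.2) + (0.2)·(0.2) + (-0.8)·(-0.8)) / 4 = 2.8/4 = 0.7

S is symmetric (S[j,i] = S[i,j]). Assembling:

S = [[2.2, 0.2],
 [0.2, 0.7]]


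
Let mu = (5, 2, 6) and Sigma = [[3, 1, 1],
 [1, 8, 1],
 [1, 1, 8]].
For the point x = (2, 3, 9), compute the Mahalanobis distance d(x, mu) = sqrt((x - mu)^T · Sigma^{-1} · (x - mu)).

Step 1 — centre the observation: (x - mu) = (-3, 1, 3).

Step 2 — invert Sigma (cofactor / det for 3×3, or solve directly):
  Sigma^{-1} = [[0.36, -0.04, -0.04],
 [-0.04, 0.1314, -0.0114],
 [-0.04, -0.0114, 0.1314]].

Step 3 — form the quadratic (x - mu)^T · Sigma^{-1} · (x - mu):
  Sigma^{-1} · (x - mu) = (-1.24, 0.2171, 0.5029).
  (x - mu)^T · [Sigma^{-1} · (x - mu)] = (-3)·(-1.24) + (1)·(0.2171) + (3)·(0.5029) = 5.4457.

Step 4 — take square root: d = √(5.4457) ≈ 2.3336.

d(x, mu) = √(5.4457) ≈ 2.3336


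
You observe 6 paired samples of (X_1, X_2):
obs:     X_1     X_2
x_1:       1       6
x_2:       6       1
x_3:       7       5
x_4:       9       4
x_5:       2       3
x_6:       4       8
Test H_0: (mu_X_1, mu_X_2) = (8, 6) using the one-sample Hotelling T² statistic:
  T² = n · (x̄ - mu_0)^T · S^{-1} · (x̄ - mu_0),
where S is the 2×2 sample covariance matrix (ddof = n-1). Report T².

Step 1 — sample mean vector:
  mean(X_1) = (1 + 6 + 7 + 9 + 2 + 4) / 6 = 29/6 = 4.8333
  mean(X_2) = (6 + 1 + 5 + 4 + 3 + 8) / 6 = 27/6 = 4.5
  x̄ = (4.8333, 4.5),  deviation x̄ - mu_0 = (4.8333, 4.5) - (8, 6) = (-3.1667, -1.5).

Step 2 — sample covariance matrix, S[i,j] = (1/(n-1)) · Σ_k (x_{k,i} - mean_i) · (x_{k,j} - mean_j), divisor n-1 = 5:
  S[X_1,X_1] = ((-3.8333)·(-3.8333) + (1.1667)·(1.1667) + (2.1667)·(2.1667) + (4.1667)·(4.1667) + (-2.8333)·(-2.8333) + (-0.8333)·(-0.8333)) / 5 = 46.8333/5 = 9.3667
  S[X_1,X_2] = ((-3.8333)·(1.5) + (1.1667)·(-3.5) + (2.1667)·(0.5) + (4.1667)·(-0.5) + (-2.8333)·(-1.5) + (-0.8333)·(3.5)) / 5 = -9.5/5 = -1.9
  S[X_2,X_2] = ((1.5)·(1.5) + (-3.5)·(-3.5) + (0.5)·(0.5) + (-0.5)·(-0.5) + (-1.5)·(-1.5) + (3.5)·(3.5)) / 5 = 29.5/5 = 5.9
  S = [[9.3667, -1.9],
 [-1.9, 5.9]].

Step 3 — invert S. det(S) = 9.3667·5.9 - (-1.9)² = 51.6533.
  S^{-1} = (1/det) · [[d, -b], [-b, a]] = [[0.1142, 0.0368],
 [0.0368, 0.1813]].

Step 4 — quadratic form (x̄ - mu_0)^T · S^{-1} · (x̄ - mu_0):
  S^{-1} · (x̄ - mu_0) = (-0.4169, -0.3885),
  (x̄ - mu_0)^T · [...] = (-3.1667)·(-0.4169) + (-1.5)·(-0.3885) = 1.9029.

Step 5 — scale by n: T² = 6 · 1.9029 = 11.4171.

T² ≈ 11.4171


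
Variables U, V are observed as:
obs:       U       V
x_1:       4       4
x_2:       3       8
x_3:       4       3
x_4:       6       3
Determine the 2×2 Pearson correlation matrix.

Step 1 — column means:
  mean(U) = (4 + 3 + 4 + 6) / 4 = 17/4 = 4.25
  mean(V) = (4 + 8 + 3 + 3) / 4 = 18/4 = 4.5

Step 2 — sample variances and covariances s[i,j] = (1/(n-1)) · Σ_k (x_{k,i} - mean_i) · (x_{k,j} - mean_j), with n-1 = 3:
  s[U,U] = ((-0.25)·(-0.25) + (-1.25)·(-1.25) + (-0.25)·(-0.25) + (1.75)·(1.75)) / 3 = 4.75/3 = 1.5833
  s[U,V] = ((-0.25)·(-0.5) + (-1.25)·(3.5) + (-0.25)·(-1.5) + (1.75)·(-1.5)) / 3 = -6.5/3 = -2.1667
  s[V,V] = ((-0.5)·(-0.5) + (3.5)·(3.5) + (-1.5)·(-1.5) + (-1.5)·(-1.5)) / 3 = 17/3 = 5.6667
  Sample standard deviations s_i = √(s[i,i]):
  s(U) = √(1.5833) = 1.2583
  s(V) = √(5.6667) = 2.3805

Step 3 — r_{ij} = s_{ij} / (s_i · s_j):
  r[U,U] = 1 (diagonal).
  r[U,V] = -2.1667 / (1.2583 · 2.3805) = -2.1667 / 2.9954 = -0.7233
  r[V,V] = 1 (diagonal).

R is symmetric with unit diagonal. Assembling:

R = [[1, -0.7233],
 [-0.7233, 1]]


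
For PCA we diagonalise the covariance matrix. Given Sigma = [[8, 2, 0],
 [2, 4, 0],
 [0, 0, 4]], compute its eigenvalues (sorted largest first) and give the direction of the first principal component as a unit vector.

Step 1 — characteristic polynomial p(λ) = det(λI - Sigma) = λ³ - tr·λ² + c_1·λ - det, where tr = trace, c_1 = sum of the principal 2×2 minors, det = det(Sigma):
  tr = 8 + 4 + 4 = 16,
  c_1 = (8·4 - (2)²) + (8·4 - (0)²) + (4·4 - (0)²) = 28 + 32 + 16 = 76,
  det = 8·(4·4 - (0)²) - (2)·((2)·4 - (0)·(0)) + (0)·((2)·(0) - 4·(0)) = 8·(16) - (2)·(8) + (0)·(0) = 112.
  So p(λ) = λ³ - 16λ² + 76λ - 112.
Step 2 — look for an integer root (rational root theorem: any rational root is an integer divisor of 112). Testing λ = 4:
  p(4) = 64 - 256 + 304 - 112 = 0  ✓
  Dividing out (λ - 4): p(λ) = (λ - 4)(λ² - 12λ + 28).
Step 3 — remaining eigenvalues from the quadratic λ² - 12λ + 28 = 0:
  Δ = 12² - 4·28 = 144 - 112 = 32,  λ = (12 ± √32)/2 = (12 ± 5.6569)/2 ≈ 8.8284 or 3.1716.
  Sorted: λ_1 = 8.8284,  λ_2 = 4,  λ_3 = 3.1716  (check: sum = 16 = tr ✓).

Step 4 — unit eigenvector for λ_1 ≈ 8.8284: v spans the null space of (Sigma - λ_1 I), whose rows are
  r_1 = (-0.8284, 2, 0),  r_2 = (2, -4.8284, 0),  r_3 = (0, 0, -4.8284).
  v is orthogonal to every row, so take v ∝ r_1 × r_3 = ((2)·(-4.8284) - (0)·(0), (0)·(0) - (-0.8284)·(-4.8284), (-0.8284)·(0) - (2)·(0)) ≈ (-9.6569, -4, 0).
  Rescale (multiply by -1 so the first nonzero entry is positive): u = (9.6569, 4, 0).
  ||u|| = √((9.6569)² + (4)² + (0)²) = √(109.2548) ≈ 10.4525,  v_1 = u/||u|| ≈ (0.9239, 0.3827, 0) (||v_1|| = 1).

λ_1 = 8.8284,  λ_2 = 4,  λ_3 = 3.1716;  v_1 ≈ (0.9239, 0.3827, 0)


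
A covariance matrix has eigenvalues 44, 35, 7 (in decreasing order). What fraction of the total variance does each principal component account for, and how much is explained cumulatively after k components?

Step 1 — total variance = trace(Sigma) = Σ λ_i = 44 + 35 + 7 = 86.

Step 2 — fraction explained by component i = λ_i / Σ λ:
  PC1: 44/86 = 0.5116
  PC2: 35/86 = 0.407
  PC3: 7/86 = 0.0814

Step 3 — cumulative fraction after k components = (λ_1 + ... + λ_k) / Σ λ:
  k = 1: 44/86 = 0.5116
  k = 2: (44 + 35)/86 = 79/86 = 0.9186
  k = 3: (44 + 35 + 7)/86 = 86/86 = 1

Summary (fraction, with percent):

explained: PC1 0.5116 (51.16%), PC2 0.407 (40.7%), PC3 0.0814 (8.14%);  cumulative: 0.5116, 0.9186, 1


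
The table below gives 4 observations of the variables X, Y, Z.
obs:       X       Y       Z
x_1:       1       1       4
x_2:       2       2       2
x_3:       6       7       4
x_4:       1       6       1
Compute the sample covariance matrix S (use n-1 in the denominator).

Step 1 — column means:
  mean(X) = (1 + 2 + 6 + 1) / 4 = 10/4 = 2.5
  mean(Y) = (1 + 2 + 7 + 6) / 4 = 16/4 = 4
  mean(Z) = (4 + 2 + 4 + 1) / 4 = 11/4 = 2.75

Step 2 — sample covariance S[i,j] = (1/(n-1)) · Σ_k (x_{k,i} - mean_i) · (x_{k,j} - mean_j), with n-1 = 3.
  S[X,X] = ((-1.5)·(-1.5) + (-0.5)·(-0.5) + (3.5)·(3.5) + (-1.5)·(-1.5)) / 3 = 17/3 = 5.6667
  S[X,Y] = ((-1.5)·(-3) + (-0.5)·(-2) + (3.5)·(3) + (-1.5)·(2)) / 3 = 13/3 = 4.3333
  S[X,Z] = ((-1.5)·(1.25) + (-0.5)·(-0.75) + (3.5)·(1.25) + (-1.5)·(-1.75)) / 3 = 5.5/3 = 1.8333
  S[Y,Y] = ((-3)·(-3) + (-2)·(-2) + (3)·(3) + (2)·(2)) / 3 = 26/3 = 8.6667
  S[Y,Z] = ((-3)·(1.25) + (-2)·(-0.75) + (3)·(1.25) + (2)·(-1.75)) / 3 = -2/3 = -0.6667
  S[Z,Z] = ((1.25)·(1.25) + (-0.75)·(-0.75) + (1.25)·(1.25) + (-1.75)·(-1.75)) / 3 = 6.75/3 = 2.25

S is symmetric (S[j,i] = S[i,j]). Assembling:

S = [[5.6667, 4.3333, 1.8333],
 [4.3333, 8.6667, -0.6667],
 [1.8333, -0.6667, 2.25]]


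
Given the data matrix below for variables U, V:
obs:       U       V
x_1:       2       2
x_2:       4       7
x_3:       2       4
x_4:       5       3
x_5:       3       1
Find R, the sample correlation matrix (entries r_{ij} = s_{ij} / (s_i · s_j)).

Step 1 — column means:
  mean(U) = (2 + 4 + 2 + 5 + 3) / 5 = 16/5 = 3.2
  mean(V) = (2 + 7 + 4 + 3 + 1) / 5 = 17/5 = 3.4

Step 2 — sample variances and covariances s[i,j] = (1/(n-1)) · Σ_k (x_{k,i} - mean_i) · (x_{k,j} - mean_j), with n-1 = 4:
  s[U,U] = ((-1.2)·(-1.2) + (0.8)·(0.8) + (-1.2)·(-1.2) + (1.8)·(1.8) + (-0.2)·(-0.2)) / 4 = 6.8/4 = 1.7
  s[U,V] = ((-1.2)·(-1.4) + (0.8)·(3.6) + (-1.2)·(0.6) + (1.8)·(-0.4) + (-0.2)·(-2.4)) / 4 = 3.6/4 = 0.9
  s[V,V] = ((-1.4)·(-1.4) + (3.6)·(3.6) + (0.6)·(0.6) + (-0.4)·(-0.4) + (-2.4)·(-2.4)) / 4 = 21.2/4 = 5.3
  Sample standard deviations s_i = √(s[i,i]):
  s(U) = √(1.7) = 1.3038
  s(V) = √(5.3) = 2.3022

Step 3 — r_{ij} = s_{ij} / (s_i · s_j):
  r[U,U] = 1 (diagonal).
  r[U,V] = 0.9 / (1.3038 · 2.3022) = 0.9 / 3.0017 = 0.2998
  r[V,V] = 1 (diagonal).

R is symmetric with unit diagonal. Assembling:

R = [[1, 0.2998],
 [0.2998, 1]]


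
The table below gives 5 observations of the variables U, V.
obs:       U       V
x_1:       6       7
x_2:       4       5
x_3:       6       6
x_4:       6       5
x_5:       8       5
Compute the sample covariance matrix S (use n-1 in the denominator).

Step 1 — column means:
  mean(U) = (6 + 4 + 6 + 6 + 8) / 5 = 30/5 = 6
  mean(V) = (7 + 5 + 6 + 5 + 5) / 5 = 28/5 = 5.6

Step 2 — sample covariance S[i,j] = (1/(n-1)) · Σ_k (x_{k,i} - mean_i) · (x_{k,j} - mean_j), with n-1 = 4.
  S[U,U] = ((0)·(0) + (-2)·(-2) + (0)·(0) + (0)·(0) + (2)·(2)) / 4 = 8/4 = 2
  S[U,V] = ((0)·(1.4) + (-2)·(-0.6) + (0)·(0.4) + (0)·(-0.6) + (2)·(-0.6)) / 4 = 0/4 = 0
  S[V,V] = ((1.4)·(1.4) + (-0.6)·(-0.6) + (0.4)·(0.4) + (-0.6)·(-0.6) + (-0.6)·(-0.6)) / 4 = 3.2/4 = 0.8

S is symmetric (S[j,i] = S[i,j]). Assembling:

S = [[2, 0],
 [0, 0.8]]


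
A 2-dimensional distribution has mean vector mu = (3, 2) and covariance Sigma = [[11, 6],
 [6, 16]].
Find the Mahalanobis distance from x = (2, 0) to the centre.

Step 1 — centre the observation: (x - mu) = (-1, -2).

Step 2 — invert Sigma. det(Sigma) = 11·16 - (6)² = 140.
  Sigma^{-1} = (1/det) · [[d, -b], [-b, a]] = [[0.1143, -0.0429],
 [-0.0429, 0.0786]].

Step 3 — form the quadratic (x - mu)^T · Sigma^{-1} · (x - mu):
  Sigma^{-1} · (x - mu) = (-0.0286, -0.1143).
  (x - mu)^T · [Sigma^{-1} · (x - mu)] = (-1)·(-0.0286) + (-2)·(-0.1143) = 0.2571.

Step 4 — take square root: d = √(0.2571) ≈ 0.5071.

d(x, mu) = √(0.2571) ≈ 0.5071
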